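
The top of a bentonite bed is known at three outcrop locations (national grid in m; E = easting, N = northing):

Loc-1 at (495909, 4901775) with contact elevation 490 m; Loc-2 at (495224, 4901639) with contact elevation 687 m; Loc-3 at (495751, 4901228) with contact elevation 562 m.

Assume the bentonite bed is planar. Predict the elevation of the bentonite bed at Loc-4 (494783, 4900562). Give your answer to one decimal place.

864.8 m

Let the plane be z = a·E + b·N + c.
Loc-2−Loc-1: −685a − 136b = 197;  Loc-3−Loc-1: −158a − 547b = 72.
Solving gives a = −0.277364265, b = −0.051510870.
Then c = 490 − a·495909 − b·4901775 = 390532.13.
At (494783, 4900562): z = −137235.1 − 252432.2 + 390532.13 = 864.8 m.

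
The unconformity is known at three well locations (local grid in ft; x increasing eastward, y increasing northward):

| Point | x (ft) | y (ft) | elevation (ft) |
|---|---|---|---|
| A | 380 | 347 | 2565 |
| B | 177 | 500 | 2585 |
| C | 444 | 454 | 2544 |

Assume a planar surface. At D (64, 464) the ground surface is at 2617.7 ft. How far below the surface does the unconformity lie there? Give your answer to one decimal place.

10.1 ft

Two edge vectors: A→B = (-203, 153, 20), A→C = (64, 107, -21).
Normal n = (A→B) × (A→C) = (-5353, -2983, -31513).
So ∂z/∂x = −n_x/n_z = −0.16987 and ∂z/∂y = −n_y/n_z = −0.09466.
Intercept c from A: 2565 + 64.55 + 32.85 = 2662.40.
At (64, 464): z_contact = −10.87 − 43.92 + 2662.40 = 2607.60 ft.
Depth below ground = 2617.7 − 2607.60 = 10.1 ft.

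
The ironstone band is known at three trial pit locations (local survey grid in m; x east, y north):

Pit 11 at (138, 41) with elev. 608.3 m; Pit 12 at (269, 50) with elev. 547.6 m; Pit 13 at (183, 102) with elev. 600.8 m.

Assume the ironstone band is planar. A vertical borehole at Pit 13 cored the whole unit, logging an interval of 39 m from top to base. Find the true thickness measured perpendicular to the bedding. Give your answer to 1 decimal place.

Let the plane be z = a·x + b·y + c.
Pit 12−Pit 11: 131a + 9b = −60.7;  Pit 13−Pit 11: 45a + 61b = −7.5.
Solving gives a = −0.47920, b = 0.23056.
|∇z| = √(a²+b²) = 0.53178, so dip δ = arctan(0.53178) = 28.00°.
True thickness = vertical thickness × cos δ = 39 × cos 28.00° = 34.4 m.

34.4 m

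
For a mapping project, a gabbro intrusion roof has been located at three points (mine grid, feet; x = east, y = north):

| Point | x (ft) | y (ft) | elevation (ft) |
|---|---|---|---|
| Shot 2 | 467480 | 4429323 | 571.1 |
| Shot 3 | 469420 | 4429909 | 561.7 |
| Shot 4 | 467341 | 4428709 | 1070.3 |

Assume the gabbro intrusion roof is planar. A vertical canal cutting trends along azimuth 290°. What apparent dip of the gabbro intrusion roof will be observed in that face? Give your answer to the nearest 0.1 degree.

28.4°

Let the plane be z = a·x + b·y + c.
Shot 3−Shot 2: 1940a + 586b = −9.4;  Shot 4−Shot 2: −139a − 614b = 499.2.
Solving gives a = 0.25841, b = −0.87153.
Unit vector along 290° is (sin 290°, cos 290°) = (-0.9397, 0.3420).
Slope in that direction = a·(-0.9397) + b·(0.3420) = −0.54091.
Apparent dip = arctan|0.54091| = 28.4° (true dip is 42.3°, so apparent ≤ true as expected).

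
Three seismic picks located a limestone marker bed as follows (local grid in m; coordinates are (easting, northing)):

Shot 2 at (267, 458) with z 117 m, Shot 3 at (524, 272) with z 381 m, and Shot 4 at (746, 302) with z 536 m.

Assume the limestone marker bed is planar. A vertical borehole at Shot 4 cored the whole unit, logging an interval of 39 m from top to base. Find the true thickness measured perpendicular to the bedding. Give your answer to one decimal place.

Let the plane be z = a·E + b·N + c.
Shot 3−Shot 2: 257a − 186b = 264;  Shot 4−Shot 2: 479a − 156b = 419.
Solving gives a = 0.74997, b = −0.38311.
|∇z| = √(a²+b²) = 0.84215, so dip δ = arctan(0.84215) = 40.10°.
True thickness = vertical thickness × cos δ = 39 × cos 40.10° = 29.8 m.

29.8 m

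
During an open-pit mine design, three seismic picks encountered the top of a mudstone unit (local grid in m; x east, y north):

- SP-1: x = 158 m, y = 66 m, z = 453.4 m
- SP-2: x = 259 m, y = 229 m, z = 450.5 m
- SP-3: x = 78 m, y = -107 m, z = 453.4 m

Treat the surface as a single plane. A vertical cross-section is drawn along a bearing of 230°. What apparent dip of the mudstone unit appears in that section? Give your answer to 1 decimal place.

3.0°

Two edge vectors: SP-1→SP-2 = (101, 163, -2.9), SP-1→SP-3 = (-80, -173, 0).
Normal n = (SP-1→SP-2) × (SP-1→SP-3) = (-501.7, 232, -4433).
So ∂z/∂x = −n_x/n_z = −0.11317 and ∂z/∂y = −n_y/n_z = 0.05233.
Unit vector along 230° is (sin 230°, cos 230°) = (-0.7660, -0.6428).
Slope in that direction = a·(-0.7660) + b·(-0.6428) = 0.05306.
Apparent dip = arctan|0.05306| = 3.0° (true dip is 7.1°, so apparent ≤ true as expected).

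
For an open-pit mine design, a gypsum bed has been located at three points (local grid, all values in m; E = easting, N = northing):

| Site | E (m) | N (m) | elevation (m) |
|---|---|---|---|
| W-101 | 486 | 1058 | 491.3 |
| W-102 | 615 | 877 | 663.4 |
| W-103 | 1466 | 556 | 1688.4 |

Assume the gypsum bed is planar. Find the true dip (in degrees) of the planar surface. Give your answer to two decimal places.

Two edge vectors: W-101→W-102 = (129, -181, 172.1), W-101→W-103 = (980, -502, 1197.1).
Normal n = (W-101→W-102) × (W-101→W-103) = (-130280.9, 14232.1, 112622).
So ∂z/∂E = −n_x/n_z = 1.15680 and ∂z/∂N = −n_y/n_z = −0.12637.
Gradient magnitude |∇z| = √(a² + b²) = √(1.33818 + 0.01597) = 1.16368.
True dip = arctan(1.16368) = 49.33°, dipping toward W (azimuth ≈ 276°).

49.33°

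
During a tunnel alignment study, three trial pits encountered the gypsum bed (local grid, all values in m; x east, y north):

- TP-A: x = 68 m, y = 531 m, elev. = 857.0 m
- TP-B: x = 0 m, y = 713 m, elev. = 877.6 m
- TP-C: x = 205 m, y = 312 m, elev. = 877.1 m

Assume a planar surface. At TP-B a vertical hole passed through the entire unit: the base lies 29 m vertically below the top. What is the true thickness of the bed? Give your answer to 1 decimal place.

21.4 m

Two edge vectors: TP-A→TP-B = (-68, 182, 20.6), TP-A→TP-C = (137, -219, 20.1).
Normal n = (TP-A→TP-B) × (TP-A→TP-C) = (8169.6, 4189, -10042).
So ∂z/∂x = −n_x/n_z = 0.81354 and ∂z/∂y = −n_y/n_z = 0.41715.
|∇z| = √(a²+b²) = 0.91426, so dip δ = arctan(0.91426) = 42.44°.
True thickness = vertical thickness × cos δ = 29 × cos 42.44° = 21.4 m.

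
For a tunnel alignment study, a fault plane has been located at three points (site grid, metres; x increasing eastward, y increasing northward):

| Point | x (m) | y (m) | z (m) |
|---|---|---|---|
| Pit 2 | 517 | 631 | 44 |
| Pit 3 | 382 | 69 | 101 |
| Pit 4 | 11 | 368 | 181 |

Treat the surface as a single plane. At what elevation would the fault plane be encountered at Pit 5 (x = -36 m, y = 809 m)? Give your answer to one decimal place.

174.4 m

Let the plane be z = a·x + b·y + c.
Pit 3−Pit 2: −135a − 562b = 57;  Pit 4−Pit 2: −506a − 263b = 137.
Solving gives a = −0.24914, b = −0.04158.
Then c = 44 − a·517 − b·631 = 199.04.
At (-36, 809): z = 9.0 − 33.6 + 199.04 = 174.4 m.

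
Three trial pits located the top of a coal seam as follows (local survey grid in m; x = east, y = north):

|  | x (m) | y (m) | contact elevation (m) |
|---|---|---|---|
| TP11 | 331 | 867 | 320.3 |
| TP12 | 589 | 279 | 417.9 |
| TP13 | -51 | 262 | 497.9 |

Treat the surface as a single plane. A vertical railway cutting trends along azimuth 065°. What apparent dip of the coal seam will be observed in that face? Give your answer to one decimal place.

11.3°

Let the plane be z = a·x + b·y + c.
TP12−TP11: 258a − 588b = 97.6;  TP13−TP11: −382a − 605b = 177.6.
Solving gives a = −0.11920, b = −0.21829.
Unit vector along 065° is (sin 65°, cos 65°) = (0.9063, 0.4226).
Slope in that direction = a·(0.9063) + b·(0.4226) = −0.20029.
Apparent dip = arctan|0.20029| = 11.3° (true dip is 14.0°, so apparent ≤ true as expected).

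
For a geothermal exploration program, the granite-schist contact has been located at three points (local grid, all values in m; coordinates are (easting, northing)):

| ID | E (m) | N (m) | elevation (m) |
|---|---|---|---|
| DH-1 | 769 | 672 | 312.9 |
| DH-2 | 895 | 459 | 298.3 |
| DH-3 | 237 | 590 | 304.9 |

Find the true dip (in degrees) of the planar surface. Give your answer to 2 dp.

Two edge vectors: DH-1→DH-2 = (126, -213, -14.6), DH-1→DH-3 = (-532, -82, -8).
Normal n = (DH-1→DH-2) × (DH-1→DH-3) = (506.8, 8775.2, -123648).
So ∂z/∂E = −n_x/n_z = 0.00410 and ∂z/∂N = −n_y/n_z = 0.07097.
Gradient magnitude |∇z| = √(a² + b²) = √(0.00002 + 0.00504) = 0.07109.
True dip = arctan(0.07109) = 4.07°, dipping toward S (azimuth ≈ 183°).

4.07°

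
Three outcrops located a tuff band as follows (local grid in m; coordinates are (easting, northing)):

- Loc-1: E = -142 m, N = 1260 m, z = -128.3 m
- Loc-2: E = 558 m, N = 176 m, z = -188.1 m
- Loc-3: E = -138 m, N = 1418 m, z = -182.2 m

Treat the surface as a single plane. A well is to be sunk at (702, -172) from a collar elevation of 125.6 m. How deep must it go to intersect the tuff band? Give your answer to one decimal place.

Let the plane be z = a·E + b·N + c.
Loc-2−Loc-1: 700a − 1084b = −59.8;  Loc-3−Loc-1: 4a + 158b = −53.9.
Solving gives a = −0.590555, b = −0.326188.
Then c = -128.3 − a·-142 − b·1260 = 198.84.
At (702, -172): z_contact = −414.57 + 56.10 + 198.84 = -159.63 m.
Depth below ground = 125.6 − (-159.63) = 285.2 m.

285.2 m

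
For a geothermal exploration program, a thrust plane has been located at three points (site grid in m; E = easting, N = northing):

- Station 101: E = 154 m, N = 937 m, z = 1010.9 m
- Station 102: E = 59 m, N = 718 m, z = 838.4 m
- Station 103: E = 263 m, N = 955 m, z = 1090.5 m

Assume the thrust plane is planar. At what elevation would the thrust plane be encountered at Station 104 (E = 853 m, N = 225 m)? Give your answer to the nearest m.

1102 m

Two edge vectors: Station 101→Station 102 = (-95, -219, -172.5), Station 101→Station 103 = (109, 18, 79.6).
Normal n = (Station 101→Station 102) × (Station 101→Station 103) = (-14327.4, -11240.5, 22161).
So ∂z/∂E = −n_x/n_z = 0.64651 and ∂z/∂N = −n_y/n_z = 0.50722.
Intercept c from Station 101: 1010.9 − 99.56 − 475.27 = 436.07.
At (853, 225): z = 551.5 + 114.1 + 436.07 = 1101.7 m.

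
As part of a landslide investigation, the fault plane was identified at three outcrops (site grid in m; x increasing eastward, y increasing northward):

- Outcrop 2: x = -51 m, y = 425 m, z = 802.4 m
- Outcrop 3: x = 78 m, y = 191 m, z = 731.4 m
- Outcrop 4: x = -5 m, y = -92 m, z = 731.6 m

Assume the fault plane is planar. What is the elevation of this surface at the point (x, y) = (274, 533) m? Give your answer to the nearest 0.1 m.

Two edge vectors: Outcrop 2→Outcrop 3 = (129, -234, -71), Outcrop 2→Outcrop 4 = (46, -517, -70.8).
Normal n = (Outcrop 2→Outcrop 3) × (Outcrop 2→Outcrop 4) = (-20139.8, 5867.2, -55929).
So ∂z/∂x = −n_x/n_z = −0.36010 and ∂z/∂y = −n_y/n_z = 0.10490.
Intercept c from Outcrop 2: 802.4 − 18.36 − 44.58 = 739.45.
At (274, 533): z = −98.7 + 55.9 + 739.45 = 696.7 m.

696.7 m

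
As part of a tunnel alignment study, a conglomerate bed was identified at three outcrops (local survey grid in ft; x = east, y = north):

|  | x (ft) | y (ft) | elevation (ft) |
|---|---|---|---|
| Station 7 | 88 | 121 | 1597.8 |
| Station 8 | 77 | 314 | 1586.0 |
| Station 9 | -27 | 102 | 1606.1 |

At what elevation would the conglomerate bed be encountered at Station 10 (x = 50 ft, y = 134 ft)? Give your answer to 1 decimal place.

Two edge vectors: Station 7→Station 8 = (-11, 193, -11.8), Station 7→Station 9 = (-115, -19, 8.3).
Normal n = (Station 7→Station 8) × (Station 7→Station 9) = (1377.7, 1448.3, 22404).
So ∂z/∂x = −n_x/n_z = −0.06149 and ∂z/∂y = −n_y/n_z = −0.06464.
Intercept c from Station 7: 1597.8 + 5.41 + 7.82 = 1611.03.
At (50, 134): z = −3.1 − 8.7 + 1611.03 = 1599.3 ft.

1599.3 ft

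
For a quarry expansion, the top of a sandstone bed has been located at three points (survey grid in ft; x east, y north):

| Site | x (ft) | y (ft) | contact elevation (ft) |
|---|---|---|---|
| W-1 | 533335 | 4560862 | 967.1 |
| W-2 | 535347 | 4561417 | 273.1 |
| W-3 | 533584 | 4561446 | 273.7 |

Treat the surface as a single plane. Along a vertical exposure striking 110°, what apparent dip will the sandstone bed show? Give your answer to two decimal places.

Two edge vectors: W-1→W-2 = (2012, 555, -694), W-1→W-3 = (249, 584, -693.4).
Normal n = (W-1→W-2) × (W-1→W-3) = (20459, 1222314.8, 1036813).
So ∂z/∂x = −n_x/n_z = −0.01973 and ∂z/∂y = −n_y/n_z = −1.17892.
Unit vector along 110° is (sin 110°, cos 110°) = (0.9397, -0.3420).
Slope in that direction = a·(0.9397) + b·(-0.3420) = 0.38467.
Apparent dip = arctan|0.38467| = 21.04° (true dip is 49.7°, so apparent ≤ true as expected).

21.04°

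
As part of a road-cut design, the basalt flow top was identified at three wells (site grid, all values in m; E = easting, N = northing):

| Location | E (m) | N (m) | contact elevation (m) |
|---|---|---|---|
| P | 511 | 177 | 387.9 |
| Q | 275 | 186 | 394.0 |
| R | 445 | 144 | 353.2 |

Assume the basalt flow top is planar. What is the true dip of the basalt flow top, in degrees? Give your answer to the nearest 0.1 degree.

Let the plane be z = a·E + b·N + c.
Q−P: −236a + 9b = 6.1;  R−P: −66a − 33b = −34.7.
Solving gives a = 0.01324, b = 1.02503.
Gradient magnitude |∇z| = √(a² + b²) = √(0.00018 + 1.05069) = 1.02512.
True dip = arctan(1.02512) = 45.7°, dipping toward S (azimuth ≈ 181°).

45.7°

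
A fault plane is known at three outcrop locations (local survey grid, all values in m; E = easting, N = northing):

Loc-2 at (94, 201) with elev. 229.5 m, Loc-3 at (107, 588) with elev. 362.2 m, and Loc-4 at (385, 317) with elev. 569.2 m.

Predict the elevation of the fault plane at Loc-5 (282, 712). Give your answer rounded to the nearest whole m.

583 m

Let the plane be z = a·E + b·N + c.
Loc-3−Loc-2: 13a + 387b = 132.7;  Loc-4−Loc-2: 291a + 116b = 339.7.
Solving gives a = 1.04466, b = 0.30780.
Then c = 229.5 − a·94 − b·201 = 69.43.
At (282, 712): z = 294.6 + 219.2 + 69.43 = 583.2 m.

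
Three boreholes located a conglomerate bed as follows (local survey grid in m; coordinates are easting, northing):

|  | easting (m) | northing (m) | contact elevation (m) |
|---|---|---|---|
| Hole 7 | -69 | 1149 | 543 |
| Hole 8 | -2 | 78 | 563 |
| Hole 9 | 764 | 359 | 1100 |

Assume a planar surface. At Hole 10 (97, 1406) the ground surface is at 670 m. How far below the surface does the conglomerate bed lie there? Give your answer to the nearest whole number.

6 m

Two edge vectors: Hole 7→Hole 8 = (67, -1071, 20), Hole 7→Hole 9 = (833, -790, 557).
Normal n = (Hole 7→Hole 8) × (Hole 7→Hole 9) = (-580747, -20659, 839213).
So ∂z/∂easting = −n_x/n_z = 0.69201 and ∂z/∂northing = −n_y/n_z = 0.02462.
Intercept c from Hole 7: 543 + 47.75 − 28.29 = 562.46.
At (97, 1406): z_contact = 67.1 + 34.6 + 562.46 = 664.2 m.
Depth below ground = 670 − 664.2 = 6 m.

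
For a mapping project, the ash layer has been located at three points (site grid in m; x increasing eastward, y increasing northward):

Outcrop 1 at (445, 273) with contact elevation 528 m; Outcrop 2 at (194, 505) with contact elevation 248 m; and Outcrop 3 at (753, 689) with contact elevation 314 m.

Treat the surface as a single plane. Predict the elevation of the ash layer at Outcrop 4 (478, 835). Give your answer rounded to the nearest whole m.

Two edge vectors: Outcrop 1→Outcrop 2 = (-251, 232, -280), Outcrop 1→Outcrop 3 = (308, 416, -214).
Normal n = (Outcrop 1→Outcrop 2) × (Outcrop 1→Outcrop 3) = (66832, -139954, -175872).
So ∂z/∂x = −n_x/n_z = 0.38000 and ∂z/∂y = −n_y/n_z = −0.79577.
Intercept c from Outcrop 1: 528 − 169.10 + 217.25 = 576.14.
At (478, 835): z = 181.6 − 664.5 + 576.14 = 93.3 m.

93 m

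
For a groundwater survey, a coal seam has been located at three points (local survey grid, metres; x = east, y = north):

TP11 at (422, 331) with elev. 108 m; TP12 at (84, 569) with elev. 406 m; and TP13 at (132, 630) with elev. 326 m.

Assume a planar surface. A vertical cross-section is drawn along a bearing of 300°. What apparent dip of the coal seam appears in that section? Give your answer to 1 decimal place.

Two edge vectors: TP11→TP12 = (-338, 238, 298), TP11→TP13 = (-290, 299, 218).
Normal n = (TP11→TP12) × (TP11→TP13) = (-37218, -12736, -32042).
So ∂z/∂x = −n_x/n_z = −1.16154 and ∂z/∂y = −n_y/n_z = −0.39748.
Unit vector along 300° is (sin 300°, cos 300°) = (-0.8660, 0.5000).
Slope in that direction = a·(-0.8660) + b·(0.5000) = 0.80718.
Apparent dip = arctan|0.80718| = 38.9° (true dip is 50.8°, so apparent ≤ true as expected).

38.9°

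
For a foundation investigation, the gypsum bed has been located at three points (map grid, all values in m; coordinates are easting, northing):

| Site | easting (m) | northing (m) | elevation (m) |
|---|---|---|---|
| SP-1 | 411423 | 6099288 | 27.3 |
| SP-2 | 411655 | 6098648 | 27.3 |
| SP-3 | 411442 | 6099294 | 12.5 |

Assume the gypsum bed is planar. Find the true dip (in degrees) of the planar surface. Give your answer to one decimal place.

36.6°

Two edge vectors: SP-1→SP-2 = (232, -640, 0), SP-1→SP-3 = (19, 6, -14.8).
Normal n = (SP-1→SP-2) × (SP-1→SP-3) = (9472, 3433.6, 13552).
So ∂z/∂easting = −n_x/n_z = −0.69894 and ∂z/∂northing = −n_y/n_z = −0.25336.
Gradient magnitude |∇z| = √(a² + b²) = √(0.48851 + 0.06419) = 0.74344.
True dip = arctan(0.74344) = 36.6°, dipping toward ENE (azimuth ≈ 070°).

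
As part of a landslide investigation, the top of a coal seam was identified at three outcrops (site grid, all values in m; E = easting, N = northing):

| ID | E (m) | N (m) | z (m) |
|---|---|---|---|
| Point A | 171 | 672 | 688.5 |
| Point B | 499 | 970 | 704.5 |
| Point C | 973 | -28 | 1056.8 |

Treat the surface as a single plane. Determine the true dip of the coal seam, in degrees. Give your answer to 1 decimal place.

Two edge vectors: Point A→Point B = (328, 298, 16), Point A→Point C = (802, -700, 368.3).
Normal n = (Point A→Point B) × (Point A→Point C) = (120953.4, -107970.4, -468596).
So ∂z/∂E = −n_x/n_z = 0.25812 and ∂z/∂N = −n_y/n_z = −0.23041.
Gradient magnitude |∇z| = √(a² + b²) = √(0.06663 + 0.05309) = 0.34600.
True dip = arctan(0.34600) = 19.1°, dipping toward NW (azimuth ≈ 312°).

19.1°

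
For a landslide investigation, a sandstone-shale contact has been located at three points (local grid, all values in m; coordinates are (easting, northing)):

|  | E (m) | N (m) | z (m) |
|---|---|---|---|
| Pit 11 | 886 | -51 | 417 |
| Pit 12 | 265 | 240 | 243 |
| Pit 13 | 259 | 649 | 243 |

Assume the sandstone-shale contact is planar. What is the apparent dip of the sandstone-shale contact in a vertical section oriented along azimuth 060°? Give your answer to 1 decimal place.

13.8°

Two edge vectors: Pit 11→Pit 12 = (-621, 291, -174), Pit 11→Pit 13 = (-627, 700, -174).
Normal n = (Pit 11→Pit 12) × (Pit 11→Pit 13) = (71166, 1044, -252243).
So ∂z/∂E = −n_x/n_z = 0.28213 and ∂z/∂N = −n_y/n_z = 0.00414.
Unit vector along 060° is (sin 60°, cos 60°) = (0.8660, 0.5000).
Slope in that direction = a·(0.8660) + b·(0.5000) = 0.24640.
Apparent dip = arctan|0.24640| = 13.8° (true dip is 15.8°, so apparent ≤ true as expected).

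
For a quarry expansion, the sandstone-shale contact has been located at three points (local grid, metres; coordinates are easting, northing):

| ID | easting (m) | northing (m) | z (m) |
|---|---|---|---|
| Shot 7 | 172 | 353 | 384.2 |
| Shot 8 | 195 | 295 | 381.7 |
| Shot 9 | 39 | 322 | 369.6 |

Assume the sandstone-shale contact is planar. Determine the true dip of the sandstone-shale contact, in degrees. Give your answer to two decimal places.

6.90°

Two edge vectors: Shot 7→Shot 8 = (23, -58, -2.5), Shot 7→Shot 9 = (-133, -31, -14.6).
Normal n = (Shot 7→Shot 8) × (Shot 7→Shot 9) = (769.3, 668.3, -8427).
So ∂z/∂easting = −n_x/n_z = 0.09129 and ∂z/∂northing = −n_y/n_z = 0.07930.
Gradient magnitude |∇z| = √(a² + b²) = √(0.00833 + 0.00629) = 0.12093.
True dip = arctan(0.12093) = 6.90°, dipping toward SW (azimuth ≈ 229°).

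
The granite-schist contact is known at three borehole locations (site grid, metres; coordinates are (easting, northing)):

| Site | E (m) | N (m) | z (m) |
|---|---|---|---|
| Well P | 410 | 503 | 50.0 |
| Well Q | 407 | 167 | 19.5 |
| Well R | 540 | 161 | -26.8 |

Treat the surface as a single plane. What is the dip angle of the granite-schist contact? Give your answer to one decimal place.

Let the plane be z = a·E + b·N + c.
Well Q−Well P: −3a − 336b = −30.5;  Well R−Well P: 130a − 342b = −76.8.
Solving gives a = −0.34389, b = 0.09384.
Gradient magnitude |∇z| = √(a² + b²) = √(0.11826 + 0.00881) = 0.35646.
True dip = arctan(0.35646) = 19.6°, dipping toward ESE (azimuth ≈ 105°).

19.6°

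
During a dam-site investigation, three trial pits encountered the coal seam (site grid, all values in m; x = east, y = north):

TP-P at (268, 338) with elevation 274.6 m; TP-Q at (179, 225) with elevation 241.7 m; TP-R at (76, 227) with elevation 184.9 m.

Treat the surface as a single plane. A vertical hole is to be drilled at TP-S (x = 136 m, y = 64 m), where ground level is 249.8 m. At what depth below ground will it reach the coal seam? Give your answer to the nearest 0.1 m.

9.0 m

Two edge vectors: TP-P→TP-Q = (-89, -113, -32.9), TP-P→TP-R = (-192, -111, -89.7).
Normal n = (TP-P→TP-Q) × (TP-P→TP-R) = (6484.2, -1666.5, -11817).
So ∂z/∂x = −n_x/n_z = 0.54872 and ∂z/∂y = −n_y/n_z = −0.14103.
Intercept c from TP-P: 274.6 − 147.06 + 47.67 = 175.21.
At (136, 64): z_contact = 74.63 − 9.03 + 175.21 = 240.81 m.
Depth below ground = 249.8 − 240.81 = 9.0 m.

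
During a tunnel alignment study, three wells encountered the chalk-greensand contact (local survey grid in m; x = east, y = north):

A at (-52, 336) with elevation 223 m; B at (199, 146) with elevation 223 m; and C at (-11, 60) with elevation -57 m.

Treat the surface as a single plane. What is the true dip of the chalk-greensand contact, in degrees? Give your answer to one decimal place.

55.1°

Two edge vectors: A→B = (251, -190, 0), A→C = (41, -276, -280).
Normal n = (A→B) × (A→C) = (53200, 70280, -61486).
So ∂z/∂x = −n_x/n_z = 0.86524 and ∂z/∂y = −n_y/n_z = 1.14302.
Gradient magnitude |∇z| = √(a² + b²) = √(0.74864 + 1.30650) = 1.43358.
True dip = arctan(1.43358) = 55.1°, dipping toward SW (azimuth ≈ 217°).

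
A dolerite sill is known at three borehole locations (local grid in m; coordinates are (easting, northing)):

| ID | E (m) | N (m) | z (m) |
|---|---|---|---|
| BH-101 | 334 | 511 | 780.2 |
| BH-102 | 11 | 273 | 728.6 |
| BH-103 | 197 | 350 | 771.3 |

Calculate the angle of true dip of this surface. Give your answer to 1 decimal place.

21.1°

Two edge vectors: BH-101→BH-102 = (-323, -238, -51.6), BH-101→BH-103 = (-137, -161, -8.9).
Normal n = (BH-101→BH-102) × (BH-101→BH-103) = (-6189.4, 4194.5, 19397).
So ∂z/∂E = −n_x/n_z = 0.31909 and ∂z/∂N = −n_y/n_z = −0.21624.
Gradient magnitude |∇z| = √(a² + b²) = √(0.10182 + 0.04676) = 0.38546.
True dip = arctan(0.38546) = 21.1°, dipping toward NW (azimuth ≈ 304°).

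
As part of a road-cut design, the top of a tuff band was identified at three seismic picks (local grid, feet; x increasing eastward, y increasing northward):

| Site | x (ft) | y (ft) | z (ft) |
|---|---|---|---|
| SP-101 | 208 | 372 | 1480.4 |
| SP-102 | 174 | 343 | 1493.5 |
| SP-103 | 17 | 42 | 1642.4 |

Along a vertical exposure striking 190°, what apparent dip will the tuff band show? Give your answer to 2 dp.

Let the plane be z = a·x + b·y + c.
SP-102−SP-101: −34a − 29b = 13.1;  SP-103−SP-101: −191a − 330b = 162.
Solving gives a = 0.06601, b = −0.52911.
Unit vector along 190° is (sin 190°, cos 190°) = (-0.1736, -0.9848).
Slope in that direction = a·(-0.1736) + b·(-0.9848) = 0.50961.
Apparent dip = arctan|0.50961| = 27.00° (true dip is 28.1°, so apparent ≤ true as expected).

27.00°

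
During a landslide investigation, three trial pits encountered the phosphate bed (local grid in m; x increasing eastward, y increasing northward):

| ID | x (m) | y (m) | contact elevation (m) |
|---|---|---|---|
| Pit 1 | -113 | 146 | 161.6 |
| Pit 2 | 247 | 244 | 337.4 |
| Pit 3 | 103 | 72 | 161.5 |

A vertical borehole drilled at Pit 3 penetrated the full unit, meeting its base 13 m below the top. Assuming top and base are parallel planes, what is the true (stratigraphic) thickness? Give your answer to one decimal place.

Let the plane be z = a·x + b·y + c.
Pit 2−Pit 1: 360a + 98b = 175.8;  Pit 3−Pit 1: 216a − 74b = −0.1.
Solving gives a = 0.27191, b = 0.79503.
|∇z| = √(a²+b²) = 0.84024, so dip δ = arctan(0.84024) = 40.04°.
True thickness = vertical thickness × cos δ = 13 × cos 40.04° = 10.0 m.

10.0 m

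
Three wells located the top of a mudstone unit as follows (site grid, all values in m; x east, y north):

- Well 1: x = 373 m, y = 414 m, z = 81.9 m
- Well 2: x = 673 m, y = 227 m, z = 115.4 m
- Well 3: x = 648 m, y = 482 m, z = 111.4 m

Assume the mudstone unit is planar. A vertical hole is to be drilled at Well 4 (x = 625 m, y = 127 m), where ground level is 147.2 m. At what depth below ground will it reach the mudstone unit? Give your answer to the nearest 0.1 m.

36.5 m

Let the plane be z = a·x + b·y + c.
Well 2−Well 1: 300a − 187b = 33.5;  Well 3−Well 1: 275a + 68b = 29.5.
Solving gives a = 0.10852, b = −0.00505.
Then c = 81.9 − a·373 − b·414 = 43.51.
At (625, 127): z_contact = 67.83 − 0.64 + 43.51 = 110.70 m.
Depth below ground = 147.2 − 110.70 = 36.5 m.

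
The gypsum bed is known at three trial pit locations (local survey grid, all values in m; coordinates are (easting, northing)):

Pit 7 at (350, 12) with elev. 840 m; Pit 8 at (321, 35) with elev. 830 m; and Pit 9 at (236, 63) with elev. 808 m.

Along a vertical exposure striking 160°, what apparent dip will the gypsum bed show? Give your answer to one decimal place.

13.6°

Let the plane be z = a·E + b·N + c.
Pit 8−Pit 7: −29a + 23b = −10;  Pit 9−Pit 7: −114a + 51b = −32.
Solving gives a = 0.19773, b = −0.18548.
Unit vector along 160° is (sin 160°, cos 160°) = (0.3420, -0.9397).
Slope in that direction = a·(0.3420) + b·(-0.9397) = 0.24192.
Apparent dip = arctan|0.24192| = 13.6° (true dip is 15.2°, so apparent ≤ true as expected).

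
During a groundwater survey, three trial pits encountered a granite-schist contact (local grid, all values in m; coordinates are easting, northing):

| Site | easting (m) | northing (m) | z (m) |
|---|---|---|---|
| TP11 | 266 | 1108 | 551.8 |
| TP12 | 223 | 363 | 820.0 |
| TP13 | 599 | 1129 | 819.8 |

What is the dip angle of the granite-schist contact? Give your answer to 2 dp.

Let the plane be z = a·easting + b·northing + c.
TP12−TP11: −43a − 745b = 268.2;  TP13−TP11: 333a + 21b = 268.
Solving gives a = 0.83053, b = −0.40794.
Gradient magnitude |∇z| = √(a² + b²) = √(0.68978 + 0.16641) = 0.92531.
True dip = arctan(0.92531) = 42.78°, dipping toward WNW (azimuth ≈ 296°).

42.78°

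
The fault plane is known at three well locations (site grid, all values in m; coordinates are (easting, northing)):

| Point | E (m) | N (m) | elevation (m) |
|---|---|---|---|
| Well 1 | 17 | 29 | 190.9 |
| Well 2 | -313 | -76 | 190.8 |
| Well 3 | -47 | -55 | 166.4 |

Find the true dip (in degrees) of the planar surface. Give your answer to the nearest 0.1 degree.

22.0°

Two edge vectors: Well 1→Well 2 = (-330, -105, -0.1), Well 1→Well 3 = (-64, -84, -24.5).
Normal n = (Well 1→Well 2) × (Well 1→Well 3) = (2564.1, -8078.6, 21000).
So ∂z/∂E = −n_x/n_z = −0.12210 and ∂z/∂N = −n_y/n_z = 0.38470.
Gradient magnitude |∇z| = √(a² + b²) = √(0.01491 + 0.14799) = 0.40361.
True dip = arctan(0.40361) = 22.0°, dipping toward SSE (azimuth ≈ 162°).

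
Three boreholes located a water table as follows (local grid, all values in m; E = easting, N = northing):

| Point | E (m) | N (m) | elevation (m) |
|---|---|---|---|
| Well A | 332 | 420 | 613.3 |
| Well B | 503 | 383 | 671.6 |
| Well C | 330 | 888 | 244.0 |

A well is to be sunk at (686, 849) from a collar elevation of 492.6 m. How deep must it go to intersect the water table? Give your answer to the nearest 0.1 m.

157.2 m

Two edge vectors: Well A→Well B = (171, -37, 58.3), Well A→Well C = (-2, 468, -369.3).
Normal n = (Well A→Well B) × (Well A→Well C) = (-13620.3, 63033.7, 79954).
So ∂z/∂E = −n_x/n_z = 0.17035 and ∂z/∂N = −n_y/n_z = −0.78837.
Intercept c from Well A: 613.3 − 56.56 + 331.12 = 887.86.
At (686, 849): z_contact = 116.86 − 669.33 + 887.86 = 335.39 m.
Depth below ground = 492.6 − 335.39 = 157.2 m.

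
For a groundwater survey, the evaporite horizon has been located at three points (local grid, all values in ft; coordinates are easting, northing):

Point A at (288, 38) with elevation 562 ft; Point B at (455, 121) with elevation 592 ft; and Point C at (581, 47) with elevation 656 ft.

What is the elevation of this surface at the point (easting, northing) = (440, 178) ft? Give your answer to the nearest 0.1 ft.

569.8 ft

Two edge vectors: Point A→Point B = (167, 83, 30), Point A→Point C = (293, 9, 94).
Normal n = (Point A→Point B) × (Point A→Point C) = (7532, -6908, -22816).
So ∂z/∂easting = −n_x/n_z = 0.33012 and ∂z/∂northing = −n_y/n_z = −0.30277.
Intercept c from Point A: 562 − 95.07 + 11.51 = 478.43.
At (440, 178): z = 145.3 − 53.9 + 478.43 = 569.8 ft.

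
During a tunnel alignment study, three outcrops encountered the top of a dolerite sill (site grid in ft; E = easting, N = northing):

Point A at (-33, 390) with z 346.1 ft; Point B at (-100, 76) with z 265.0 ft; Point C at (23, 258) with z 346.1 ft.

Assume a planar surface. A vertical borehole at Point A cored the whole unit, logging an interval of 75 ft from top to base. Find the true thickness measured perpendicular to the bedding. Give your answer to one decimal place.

68.6 ft

Let the plane be z = a·E + b·N + c.
Point B−Point A: −67a − 314b = −81.1;  Point C−Point A: 56a − 132b = 0.
Solving gives a = 0.40507, b = 0.17185.
|∇z| = √(a²+b²) = 0.44002, so dip δ = arctan(0.44002) = 23.75°.
True thickness = vertical thickness × cos δ = 75 × cos 23.75° = 68.6 ft.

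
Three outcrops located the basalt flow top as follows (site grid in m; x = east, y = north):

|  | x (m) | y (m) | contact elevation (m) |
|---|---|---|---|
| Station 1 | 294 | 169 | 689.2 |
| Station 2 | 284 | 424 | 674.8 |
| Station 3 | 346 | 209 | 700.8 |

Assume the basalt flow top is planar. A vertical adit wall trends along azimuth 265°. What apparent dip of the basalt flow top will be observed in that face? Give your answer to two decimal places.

Two edge vectors: Station 1→Station 2 = (-10, 255, -14.4), Station 1→Station 3 = (52, 40, 11.6).
Normal n = (Station 1→Station 2) × (Station 1→Station 3) = (3534, -632.8, -13660).
So ∂z/∂x = −n_x/n_z = 0.25871 and ∂z/∂y = −n_y/n_z = −0.04633.
Unit vector along 265° is (sin 265°, cos 265°) = (-0.9962, -0.0872).
Slope in that direction = a·(-0.9962) + b·(-0.0872) = −0.25369.
Apparent dip = arctan|0.25369| = 14.24° (true dip is 14.7°, so apparent ≤ true as expected).

14.24°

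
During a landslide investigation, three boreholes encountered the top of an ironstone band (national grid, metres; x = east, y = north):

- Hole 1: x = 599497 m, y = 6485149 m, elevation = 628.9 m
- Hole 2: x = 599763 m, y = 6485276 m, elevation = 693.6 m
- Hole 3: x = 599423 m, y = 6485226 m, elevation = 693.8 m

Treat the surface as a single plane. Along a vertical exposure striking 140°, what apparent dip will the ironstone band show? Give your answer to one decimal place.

32.4°

Two edge vectors: Hole 1→Hole 2 = (266, 127, 64.7), Hole 1→Hole 3 = (-74, 77, 64.9).
Normal n = (Hole 1→Hole 2) × (Hole 1→Hole 3) = (3260.4, -22051.2, 29880).
So ∂z/∂x = −n_x/n_z = −0.10912 and ∂z/∂y = −n_y/n_z = 0.73799.
Unit vector along 140° is (sin 140°, cos 140°) = (0.6428, -0.7660).
Slope in that direction = a·(0.6428) + b·(-0.7660) = −0.63547.
Apparent dip = arctan|0.63547| = 32.4° (true dip is 36.7°, so apparent ≤ true as expected).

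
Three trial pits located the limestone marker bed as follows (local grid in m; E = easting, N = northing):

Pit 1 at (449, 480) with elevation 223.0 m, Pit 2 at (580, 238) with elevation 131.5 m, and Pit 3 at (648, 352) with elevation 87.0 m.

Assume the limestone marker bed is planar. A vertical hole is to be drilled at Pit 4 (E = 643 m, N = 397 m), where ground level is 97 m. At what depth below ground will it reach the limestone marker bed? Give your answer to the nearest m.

Two edge vectors: Pit 1→Pit 2 = (131, -242, -91.5), Pit 1→Pit 3 = (199, -128, -136).
Normal n = (Pit 1→Pit 2) × (Pit 1→Pit 3) = (21200, -392.5, 31390).
So ∂z/∂E = −n_x/n_z = −0.67537 and ∂z/∂N = −n_y/n_z = 0.01250.
Intercept c from Pit 1: 223 + 303.24 − 6.00 = 520.24.
At (643, 397): z_contact = −434.3 + 5.0 + 520.24 = 90.9 m.
Depth below ground = 97 − 90.9 = 6 m.

6 m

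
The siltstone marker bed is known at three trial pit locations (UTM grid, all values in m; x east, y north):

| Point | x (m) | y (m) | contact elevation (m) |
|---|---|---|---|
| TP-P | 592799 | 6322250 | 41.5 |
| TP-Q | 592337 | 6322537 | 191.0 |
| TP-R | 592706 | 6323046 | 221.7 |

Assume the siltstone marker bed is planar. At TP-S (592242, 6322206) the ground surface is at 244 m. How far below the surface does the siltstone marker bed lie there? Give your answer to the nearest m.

102 m

Two edge vectors: TP-P→TP-Q = (-462, 287, 149.5), TP-P→TP-R = (-93, 796, 180.2).
Normal n = (TP-P→TP-Q) × (TP-P→TP-R) = (-67284.6, 69348.9, -341061).
So ∂z/∂x = −n_x/n_z = −0.19728025 and ∂z/∂y = −n_y/n_z = 0.20333283.
Intercept c from TP-P: 41.5 + 116947.54 − 1285521.02 = −1168531.98.
At (592242, 6322206): z_contact = −116837.7 + 1285512.1 − 1168531.98 = 142.4 m.
Depth below ground = 244 − 142.4 = 102 m.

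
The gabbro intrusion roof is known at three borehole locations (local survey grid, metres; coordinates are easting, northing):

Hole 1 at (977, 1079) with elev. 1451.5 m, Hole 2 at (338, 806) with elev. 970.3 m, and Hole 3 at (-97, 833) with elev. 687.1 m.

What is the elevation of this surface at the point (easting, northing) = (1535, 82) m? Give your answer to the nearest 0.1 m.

Two edge vectors: Hole 1→Hole 2 = (-639, -273, -481.2), Hole 1→Hole 3 = (-1074, -246, -764.4).
Normal n = (Hole 1→Hole 2) × (Hole 1→Hole 3) = (90306, 28357.2, -136008).
So ∂z/∂easting = −n_x/n_z = 0.663976 and ∂z/∂northing = −n_y/n_z = 0.208497.
Intercept c from Hole 1: 1451.5 − 648.70 − 224.97 = 577.83.
At (1535, 82): z = 1019.2 + 17.1 + 577.83 = 1614.1 m.

1614.1 m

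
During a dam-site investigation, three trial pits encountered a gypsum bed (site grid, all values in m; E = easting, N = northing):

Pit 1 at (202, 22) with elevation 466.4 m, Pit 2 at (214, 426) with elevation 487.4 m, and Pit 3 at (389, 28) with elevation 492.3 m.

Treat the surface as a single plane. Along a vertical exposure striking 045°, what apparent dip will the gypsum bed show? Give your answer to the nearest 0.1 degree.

Let the plane be z = a·E + b·N + c.
Pit 2−Pit 1: 12a + 404b = 21;  Pit 3−Pit 1: 187a + 6b = 25.9.
Solving gives a = 0.13697, b = 0.04791.
Unit vector along 045° is (sin 45°, cos 45°) = (0.7071, 0.7071).
Slope in that direction = a·(0.7071) + b·(0.7071) = 0.13073.
Apparent dip = arctan|0.13073| = 7.4° (true dip is 8.3°, so apparent ≤ true as expected).

7.4°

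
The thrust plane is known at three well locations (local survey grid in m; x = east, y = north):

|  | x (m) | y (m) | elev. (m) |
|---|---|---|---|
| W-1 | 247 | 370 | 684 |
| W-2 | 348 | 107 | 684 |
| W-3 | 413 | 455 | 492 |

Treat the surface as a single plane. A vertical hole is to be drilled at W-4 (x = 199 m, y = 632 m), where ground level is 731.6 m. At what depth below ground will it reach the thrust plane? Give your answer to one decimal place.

98.5 m

Let the plane be z = a·x + b·y + c.
W-2−W-1: 101a − 263b = 0;  W-3−W-1: 166a + 85b = −192.
Solving gives a = −0.96656, b = −0.37119.
Then c = 684 − a·247 − b·370 = 1060.08.
At (199, 632): z_contact = −192.35 − 234.59 + 1060.08 = 633.14 m.
Depth below ground = 731.6 − 633.14 = 98.5 m.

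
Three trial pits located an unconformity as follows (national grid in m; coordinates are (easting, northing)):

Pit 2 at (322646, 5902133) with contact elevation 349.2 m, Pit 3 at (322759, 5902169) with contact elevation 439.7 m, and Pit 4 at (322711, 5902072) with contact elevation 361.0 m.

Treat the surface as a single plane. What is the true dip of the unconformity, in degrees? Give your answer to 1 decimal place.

39.0°

Two edge vectors: Pit 2→Pit 3 = (113, 36, 90.5), Pit 2→Pit 4 = (65, -61, 11.8).
Normal n = (Pit 2→Pit 3) × (Pit 2→Pit 4) = (5945.3, 4549.1, -9233).
So ∂z/∂E = −n_x/n_z = 0.64392 and ∂z/∂N = −n_y/n_z = 0.49270.
Gradient magnitude |∇z| = √(a² + b²) = √(0.41463 + 0.24275) = 0.81079.
True dip = arctan(0.81079) = 39.0°, dipping toward SW (azimuth ≈ 233°).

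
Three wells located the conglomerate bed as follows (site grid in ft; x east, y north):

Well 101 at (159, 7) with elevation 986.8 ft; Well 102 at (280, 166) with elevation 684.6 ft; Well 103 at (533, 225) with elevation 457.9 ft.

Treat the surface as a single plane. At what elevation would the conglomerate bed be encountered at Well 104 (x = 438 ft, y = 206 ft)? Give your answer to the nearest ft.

Two edge vectors: Well 101→Well 102 = (121, 159, -302.2), Well 101→Well 103 = (374, 218, -528.9).
Normal n = (Well 101→Well 102) × (Well 101→Well 103) = (-18215.5, -49025.9, -33088).
So ∂z/∂x = −n_x/n_z = −0.55052 and ∂z/∂y = −n_y/n_z = −1.48168.
Intercept c from Well 101: 986.8 + 87.53 + 10.37 = 1084.70.
At (438, 206): z = −241.1 − 305.2 + 1084.70 = 538.4 ft.

538 ft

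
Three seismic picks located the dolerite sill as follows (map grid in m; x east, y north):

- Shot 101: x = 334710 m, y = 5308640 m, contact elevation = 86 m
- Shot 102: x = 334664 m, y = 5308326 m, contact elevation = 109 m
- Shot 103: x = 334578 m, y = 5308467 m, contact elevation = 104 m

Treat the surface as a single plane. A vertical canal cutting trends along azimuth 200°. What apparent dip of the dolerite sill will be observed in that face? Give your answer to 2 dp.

Let the plane be z = a·x + b·y + c.
Shot 102−Shot 101: −46a − 314b = 23;  Shot 103−Shot 101: −132a − 173b = 18.
Solving gives a = −0.04996, b = −0.06593.
Unit vector along 200° is (sin 200°, cos 200°) = (-0.3420, -0.9397).
Slope in that direction = a·(-0.3420) + b·(-0.9397) = 0.07904.
Apparent dip = arctan|0.07904| = 4.52° (true dip is 4.7°, so apparent ≤ true as expected).

4.52°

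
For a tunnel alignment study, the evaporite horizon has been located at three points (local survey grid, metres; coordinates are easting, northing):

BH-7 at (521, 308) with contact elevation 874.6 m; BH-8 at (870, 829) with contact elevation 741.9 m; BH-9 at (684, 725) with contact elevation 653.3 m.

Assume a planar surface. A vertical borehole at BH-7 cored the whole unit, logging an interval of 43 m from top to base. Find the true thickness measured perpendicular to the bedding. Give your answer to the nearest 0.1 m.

Two edge vectors: BH-7→BH-8 = (349, 521, -132.7), BH-7→BH-9 = (163, 417, -221.3).
Normal n = (BH-7→BH-8) × (BH-7→BH-9) = (-59961.4, 55603.6, 60610).
So ∂z/∂easting = −n_x/n_z = 0.98930 and ∂z/∂northing = −n_y/n_z = −0.91740.
|∇z| = √(a²+b²) = 1.34920, so dip δ = arctan(1.34920) = 53.45°.
True thickness = vertical thickness × cos δ = 43 × cos 53.45° = 25.6 m.

25.6 m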